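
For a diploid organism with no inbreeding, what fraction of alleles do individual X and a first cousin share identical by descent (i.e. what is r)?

First cousins share one grandparent pair — two paths of length 4: r = 2·(1/2)^4 = 1/8.

0.125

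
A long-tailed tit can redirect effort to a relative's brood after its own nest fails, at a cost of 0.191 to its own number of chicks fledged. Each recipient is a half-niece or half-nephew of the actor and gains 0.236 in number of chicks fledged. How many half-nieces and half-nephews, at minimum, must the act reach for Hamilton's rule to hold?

7

r to a half-niece or half-nephew = 1/8 (half-aunt/uncle↔niece/nephew: one path of length 3: r = (1/2)^3 = 1/8).
Hamilton's rule: n·r·B > C  ⇒  n > C/(r·B) = 0.191/(0.125·0.236) = 6.475.
The smallest integer exceeding 6.475 is 7.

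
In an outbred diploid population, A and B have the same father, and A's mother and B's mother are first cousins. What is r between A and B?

With two independent routes of shared ancestry, r is the sum of the two contributions.
A and B are related in two ways: half-sibs through their shared father (r = 1/4) and second cousins through their mothers (r = 1/32).
r = 1/4 + 1/32 = 9/32 = 0.28125.

0.28125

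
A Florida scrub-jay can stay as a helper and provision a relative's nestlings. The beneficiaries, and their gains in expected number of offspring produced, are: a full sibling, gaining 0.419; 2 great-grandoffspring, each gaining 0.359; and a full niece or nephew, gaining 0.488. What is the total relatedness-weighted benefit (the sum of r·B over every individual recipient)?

r to a full sibling = 0.5 (full sibs share both parents — two paths of length 2: r = 2·(1/2)^2 = 1/2).
r to a great-grandoffspring = 0.125 (three parent–offspring links: r = (1/2)^3 = 1/8).
r to a full niece or nephew = 1/4 (full aunt/uncle↔niece/nephew: two paths of length 3 through the shared grandparent pair: r = 2·(1/2)^3 = 1/4).
Summing one r·B term per recipient: 1·0.5·0.419 + 2·0.125·0.359 + 1·0.25·0.488 = 0.42125.

0.42125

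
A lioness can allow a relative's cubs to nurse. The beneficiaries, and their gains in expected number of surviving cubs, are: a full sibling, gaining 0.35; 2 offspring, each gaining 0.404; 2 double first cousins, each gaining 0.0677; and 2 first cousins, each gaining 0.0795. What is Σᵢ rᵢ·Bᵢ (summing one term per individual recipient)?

0.632725

r to a full sibling = 0.5 (full sibs share both parents — two paths of length 2: r = 2·(1/2)^2 = 1/2).
r to an offspring = 1/2 (one parent–offspring link: r = (1/2)^1 = 1/2).
r to a double first cousin = 1/4 (double first cousins share both grandparent pairs — four paths of length 4: r = 4·(1/2)^4 = 1/4).
r to a first cousin = 0.125 (first cousins share one grandparent pair — two paths of length 4: r = 2·(1/2)^4 = 1/8).
Summing one r·B term per recipient: 1·0.5·0.35 + 2·0.5·0.404 + 2·0.25·0.0677 + 2·0.125·0.0795 = 0.632725.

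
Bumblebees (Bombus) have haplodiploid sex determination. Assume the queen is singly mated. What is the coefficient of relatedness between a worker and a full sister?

0.75

Haplodiploid full sisters inherit their father's entire haploid genome identically (contributing 1/2) and on average half of their mother's contribution (1/2 · 1/2 = 1/4); r = 1/2 + 1/4 = 3/4.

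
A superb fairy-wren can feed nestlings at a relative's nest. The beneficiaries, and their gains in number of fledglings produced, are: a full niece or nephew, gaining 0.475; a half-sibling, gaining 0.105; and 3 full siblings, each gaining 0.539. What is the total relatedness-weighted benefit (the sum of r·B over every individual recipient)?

0.9535

r to a full niece or nephew = 0.25 (full aunt/uncle↔niece/nephew: two paths of length 3 through the shared grandparent pair: r = 2·(1/2)^3 = 1/4).
r to a half-sibling = 1/4 (half-sibs share one parent — one path of length 2: r = (1/2)^2 = 1/4).
r to a full sibling = 1/2 (full sibs share both parents — two paths of length 2: r = 2·(1/2)^2 = 1/2).
Summing one r·B term per recipient: 1·0.25·0.475 + 1·0.25·0.105 + 3·0.5·0.539 = 0.9535.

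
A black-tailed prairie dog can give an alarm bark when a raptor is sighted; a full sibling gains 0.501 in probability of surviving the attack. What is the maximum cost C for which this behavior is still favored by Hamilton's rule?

r to a full sibling = 1/2 (full sibs share both parents — two paths of length 2: r = 2·(1/2)^2 = 1/2).
Hamilton's rule: n·r·B > C, so the trait is favored while C < n·r·B = 1·0.5·0.501 = 0.2505.

0.2505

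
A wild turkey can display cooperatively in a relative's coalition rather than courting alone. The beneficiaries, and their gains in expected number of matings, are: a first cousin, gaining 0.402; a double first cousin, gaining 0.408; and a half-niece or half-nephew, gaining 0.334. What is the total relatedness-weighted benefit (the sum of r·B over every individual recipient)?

0.194

r to a first cousin = 1/8 (first cousins share one grandparent pair — two paths of length 4: r = 2·(1/2)^4 = 1/8).
r to a double first cousin = 1/4 (double first cousins share both grandparent pairs — four paths of length 4: r = 4·(1/2)^4 = 1/4).
r to a half-niece or half-nephew = 1/8 (half-aunt/uncle↔niece/nephew: one path of length 3: r = (1/2)^3 = 1/8).
Summing one r·B term per recipient: 1·0.125·0.402 + 1·0.25·0.408 + 1·0.125·0.334 = 0.194.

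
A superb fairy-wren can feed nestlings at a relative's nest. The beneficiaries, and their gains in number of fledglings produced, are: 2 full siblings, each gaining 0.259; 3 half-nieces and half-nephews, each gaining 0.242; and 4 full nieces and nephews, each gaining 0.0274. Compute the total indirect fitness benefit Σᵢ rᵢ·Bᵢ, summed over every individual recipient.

r to a full sibling = 0.5 (full sibs share both parents — two paths of length 2: r = 2·(1/2)^2 = 1/2).
r to a half-niece or half-nephew = 0.125 (half-aunt/uncle↔niece/nephew: one path of length 3: r = (1/2)^3 = 1/8).
r to a full niece or nephew = 1/4 (full aunt/uncle↔niece/nephew: two paths of length 3 through the shared grandparent pair: r = 2·(1/2)^3 = 1/4).
Summing one r·B term per recipient: 2·0.5·0.259 + 3·0.125·0.242 + 4·0.25·0.0274 = 0.37715.

0.37715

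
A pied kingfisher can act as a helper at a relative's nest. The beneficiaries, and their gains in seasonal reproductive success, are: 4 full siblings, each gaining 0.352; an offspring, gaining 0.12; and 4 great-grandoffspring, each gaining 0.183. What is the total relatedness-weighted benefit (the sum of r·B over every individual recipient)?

0.8555

r to a full sibling = 0.5 (full sibs share both parents — two paths of length 2: r = 2·(1/2)^2 = 1/2).
r to an offspring = 1/2 (one parent–offspring link: r = (1/2)^1 = 1/2).
r to a great-grandoffspring = 0.125 (three parent–offspring links: r = (1/2)^3 = 1/8).
Summing one r·B term per recipient: 4·0.5·0.352 + 1·0.5·0.12 + 4·0.125·0.183 = 0.8555.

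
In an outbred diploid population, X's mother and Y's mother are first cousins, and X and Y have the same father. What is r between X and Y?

0.28125

Independent pedigree routes through distinct common ancestors add.
X and Y are related in two ways: second cousins through their mothers (r = 1/32) and half-sibs through their shared father (r = 1/4).
r = 1/32 + 1/4 = 0.28125.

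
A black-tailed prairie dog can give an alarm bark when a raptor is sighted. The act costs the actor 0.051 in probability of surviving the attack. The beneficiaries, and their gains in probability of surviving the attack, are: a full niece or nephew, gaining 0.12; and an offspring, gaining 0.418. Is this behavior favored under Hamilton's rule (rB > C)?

Yes

Hamilton's rule: the trait is favored when the sum of r·B over every recipient exceeds the actor's cost C.
r to a full niece or nephew = 1/4 (full aunt/uncle↔niece/nephew: two paths of length 3 through the shared grandparent pair: r = 2·(1/2)^3 = 1/4).
r to an offspring = 0.5 (one parent–offspring link: r = (1/2)^1 = 1/2).
Summing one r·B term per recipient: 1·0.25·0.12 + 1·0.5·0.418 = 0.239.
0.239 > 0.051: the indirect benefit exceeds the cost.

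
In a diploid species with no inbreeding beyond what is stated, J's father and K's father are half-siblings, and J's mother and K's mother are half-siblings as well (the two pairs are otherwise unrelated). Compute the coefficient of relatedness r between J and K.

Wright's path rule: contributions from independent ancestry routes add.
J and K are related in two ways: half first cousins through their fathers (r = 1/16) and half first cousins through their mothers (r = 1/16).
r = 1/16 + 1/16 = 1/8 = 0.125.

0.125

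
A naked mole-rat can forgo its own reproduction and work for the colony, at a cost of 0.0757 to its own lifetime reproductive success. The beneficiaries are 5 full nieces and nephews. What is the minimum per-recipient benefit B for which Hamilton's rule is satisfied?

r to a full niece or nephew = 1/4 (full aunt/uncle↔niece/nephew: two paths of length 3 through the shared grandparent pair: r = 2·(1/2)^3 = 1/4).
Hamilton's rule with n recipients of equal r: n·r·B > C, so B > C/(n·r) = 0.0757/(5·0.25) = 0.0606.

0.0606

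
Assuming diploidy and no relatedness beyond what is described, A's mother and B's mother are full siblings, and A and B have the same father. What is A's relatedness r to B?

0.375

Wright's path rule: contributions from independent ancestry routes add.
A and B are related in two ways: first cousins through their mothers (r = 1/8) and half-sibs through their shared father (r = 1/4).
r = 1/8 + 1/4 = 0.375.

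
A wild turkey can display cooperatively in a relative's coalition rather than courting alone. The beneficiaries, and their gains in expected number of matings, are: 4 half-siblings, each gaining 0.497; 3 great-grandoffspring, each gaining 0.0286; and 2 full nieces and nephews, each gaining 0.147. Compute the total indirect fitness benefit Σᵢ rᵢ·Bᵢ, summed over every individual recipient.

0.581225

r to a half-sibling = 1/4 (half-sibs share one parent — one path of length 2: r = (1/2)^2 = 1/4).
r to a great-grandoffspring = 1/8 (three parent–offspring links: r = (1/2)^3 = 1/8).
r to a full niece or nephew = 1/4 (full aunt/uncle↔niece/nephew: two paths of length 3 through the shared grandparent pair: r = 2·(1/2)^3 = 1/4).
Summing one r·B term per recipient: 4·0.25·0.497 + 3·0.125·0.0286 + 2·0.25·0.147 = 0.581225.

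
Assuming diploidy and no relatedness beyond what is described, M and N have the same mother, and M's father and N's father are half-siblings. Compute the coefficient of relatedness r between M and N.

0.3125

Wright's path rule: contributions from independent ancestry routes add.
M and N are related in two ways: half-sibs through their shared mother (r = 1/4) and half first cousins through their fathers (r = 1/16).
r = 1/4 + 1/16 = 5/16 = 0.3125.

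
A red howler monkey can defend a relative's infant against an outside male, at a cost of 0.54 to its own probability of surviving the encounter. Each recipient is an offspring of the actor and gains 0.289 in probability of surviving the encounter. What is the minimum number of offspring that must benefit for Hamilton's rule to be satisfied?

4

r to an offspring = 0.5 (one parent–offspring link: r = (1/2)^1 = 1/2).
Hamilton's rule: n·r·B > C  ⇒  n > C/(r·B) = 0.54/(0.5·0.289) = 3.737.
The smallest integer exceeding 3.737 is 4.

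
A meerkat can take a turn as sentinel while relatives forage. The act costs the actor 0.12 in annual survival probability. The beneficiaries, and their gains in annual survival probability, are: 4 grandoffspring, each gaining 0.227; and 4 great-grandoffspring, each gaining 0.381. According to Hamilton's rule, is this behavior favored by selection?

Yes

Hamilton's rule: the trait is favored when the sum of r·B over every recipient exceeds the actor's cost C.
r to a grandoffspring = 1/4 (two parent–offspring links: r = (1/2)^2 = 1/4).
r to a great-grandoffspring = 0.125 (three parent–offspring links: r = (1/2)^3 = 1/8).
Summing one r·B term per recipient: 4·0.25·0.227 + 4·0.125·0.381 = 0.4175.
0.4175 > 0.12: the indirect benefit exceeds the cost.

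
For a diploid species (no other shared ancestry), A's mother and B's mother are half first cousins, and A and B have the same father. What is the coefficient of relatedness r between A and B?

With two independent routes of shared ancestry, r is the sum of the two contributions.
A and B are related in two ways: half second cousins through their mothers (r = 1/64) and half-sibs through their shared father (r = 1/4).
r = 1/64 + 1/4 = 0.265625.

0.265625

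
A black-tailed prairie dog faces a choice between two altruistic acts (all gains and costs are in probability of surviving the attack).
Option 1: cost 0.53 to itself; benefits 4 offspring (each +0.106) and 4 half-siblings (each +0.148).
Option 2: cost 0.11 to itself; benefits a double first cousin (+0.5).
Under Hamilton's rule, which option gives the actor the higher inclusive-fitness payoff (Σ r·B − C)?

Option 1: r to an offspring = 0.5.
Option 1: r to a half-sibling = 0.25.
Option 1: Σ r·B − C = (4·0.5·0.106 + 4·0.25·0.148) − 0.53 = -0.17.
Option 2: r to a double first cousin = 0.25.
Option 2: Σ r·B − C = (1·0.25·0.5) − 0.11 = 0.015.
Option 2 has the higher net inclusive-fitness payoff.

Option 2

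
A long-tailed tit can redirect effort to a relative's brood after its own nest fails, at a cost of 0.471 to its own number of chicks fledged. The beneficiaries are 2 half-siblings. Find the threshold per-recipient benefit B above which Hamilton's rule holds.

0.942

r to a half-sibling = 0.25 (half-sibs share one parent — one path of length 2: r = (1/2)^2 = 1/4).
Hamilton's rule with n recipients of equal r: n·r·B > C, so B > C/(n·r) = 0.471/(2·0.25) = 0.942.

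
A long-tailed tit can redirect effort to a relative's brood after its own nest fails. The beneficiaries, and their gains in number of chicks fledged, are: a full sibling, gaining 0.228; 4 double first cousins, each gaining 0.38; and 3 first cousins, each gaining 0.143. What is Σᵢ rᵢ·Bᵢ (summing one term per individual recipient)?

0.547625

r to a full sibling = 0.5 (full sibs share both parents — two paths of length 2: r = 2·(1/2)^2 = 1/2).
r to a double first cousin = 0.25 (double first cousins share both grandparent pairs — four paths of length 4: r = 4·(1/2)^4 = 1/4).
r to a first cousin = 0.125 (first cousins share one grandparent pair — two paths of length 4: r = 2·(1/2)^4 = 1/8).
Summing one r·B term per recipient: 1·0.5·0.228 + 4·0.25·0.38 + 3·0.125·0.143 = 0.547625.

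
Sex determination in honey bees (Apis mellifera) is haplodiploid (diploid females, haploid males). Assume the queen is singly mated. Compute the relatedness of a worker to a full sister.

0.75

Haplodiploid full sisters inherit their father's entire haploid genome identically (contributing 1/2) and on average half of their mother's contribution (1/2 · 1/2 = 1/4); r = 1/2 + 1/4 = 3/4.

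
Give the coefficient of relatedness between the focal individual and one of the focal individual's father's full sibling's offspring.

0.125

Each parent–offspring link contributes a factor of 1/2, and independent paths through distinct common ancestors add.
First cousins share one grandparent pair — two paths of length 4: r = 2·(1/2)^4 = 1/8.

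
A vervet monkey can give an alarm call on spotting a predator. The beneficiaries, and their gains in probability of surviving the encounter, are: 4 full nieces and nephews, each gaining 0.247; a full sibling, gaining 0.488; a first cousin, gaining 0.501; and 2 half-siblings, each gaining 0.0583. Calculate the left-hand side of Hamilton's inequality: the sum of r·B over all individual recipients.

0.582775

r to a full niece or nephew = 0.25 (full aunt/uncle↔niece/nephew: two paths of length 3 through the shared grandparent pair: r = 2·(1/2)^3 = 1/4).
r to a full sibling = 1/2 (full sibs share both parents — two paths of length 2: r = 2·(1/2)^2 = 1/2).
r to a first cousin = 1/8 (first cousins share one grandparent pair — two paths of length 4: r = 2·(1/2)^4 = 1/8).
r to a half-sibling = 1/4 (half-sibs share one parent — one path of length 2: r = (1/2)^2 = 1/4).
Summing one r·B term per recipient: 4·0.25·0.247 + 1·0.5·0.488 + 1·0.125·0.501 + 2·0.25·0.0583 = 0.582775.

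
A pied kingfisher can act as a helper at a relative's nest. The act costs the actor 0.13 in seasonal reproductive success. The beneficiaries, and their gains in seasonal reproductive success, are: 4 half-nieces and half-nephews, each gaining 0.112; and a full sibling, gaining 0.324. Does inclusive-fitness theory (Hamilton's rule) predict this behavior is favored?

Yes

Hamilton's rule: the trait is favored when the sum of r·B over every recipient exceeds the actor's cost C.
r to a half-niece or half-nephew = 0.125 (half-aunt/uncle↔niece/nephew: one path of length 3: r = (1/2)^3 = 1/8).
r to a full sibling = 0.5 (full sibs share both parents — two paths of length 2: r = 2·(1/2)^2 = 1/2).
Summing one r·B term per recipient: 4·0.125·0.112 + 1·0.5·0.324 = 0.218.
0.218 > 0.13: the indirect benefit exceeds the cost.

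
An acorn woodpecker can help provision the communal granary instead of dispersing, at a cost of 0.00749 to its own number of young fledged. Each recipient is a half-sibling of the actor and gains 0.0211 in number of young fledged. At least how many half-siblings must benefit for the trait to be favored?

2

r to a half-sibling = 0.25 (half-sibs share one parent — one path of length 2: r = (1/2)^2 = 1/4).
Hamilton's rule: n·r·B > C  ⇒  n > C/(r·B) = 0.00749/(0.25·0.0211) = 1.42.
The smallest integer exceeding 1.42 is 2.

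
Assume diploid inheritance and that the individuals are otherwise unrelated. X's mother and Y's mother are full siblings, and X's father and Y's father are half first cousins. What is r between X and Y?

0.140625

Wright's path rule: contributions from independent ancestry routes add.
X and Y are related in two ways: first cousins through their mothers (r = 1/8) and half second cousins through their fathers (r = 1/64).
r = 1/8 + 1/64 = 0.140625.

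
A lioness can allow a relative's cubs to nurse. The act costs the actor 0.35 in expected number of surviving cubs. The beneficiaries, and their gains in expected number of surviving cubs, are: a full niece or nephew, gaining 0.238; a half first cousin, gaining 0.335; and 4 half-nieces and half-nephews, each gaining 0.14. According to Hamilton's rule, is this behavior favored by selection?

No

Hamilton's rule: the trait is favored when the sum of r·B over every recipient exceeds the actor's cost C.
r to a full niece or nephew = 0.25 (full aunt/uncle↔niece/nephew: two paths of length 3 through the shared grandparent pair: r = 2·(1/2)^3 = 1/4).
r to a half first cousin = 1/16 (half first cousins share one grandparent — one path of length 4: r = (1/2)^4 = 1/16).
r to a half-niece or half-nephew = 1/8 (half-aunt/uncle↔niece/nephew: one path of length 3: r = (1/2)^3 = 1/8).
Summing one r·B term per recipient: 1·0.25·0.238 + 1·0.0625·0.335 + 4·0.125·0.14 = 0.1504375.
0.1504375 < 0.35: the indirect benefit is less than the cost.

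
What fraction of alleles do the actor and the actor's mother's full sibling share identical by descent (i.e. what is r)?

Each parent–offspring link contributes a factor of 1/2, and independent paths through distinct common ancestors add.
Full aunt/uncle↔niece/nephew: two paths of length 3 through the shared grandparent pair: r = 2·(1/2)^3 = 1/4.

0.25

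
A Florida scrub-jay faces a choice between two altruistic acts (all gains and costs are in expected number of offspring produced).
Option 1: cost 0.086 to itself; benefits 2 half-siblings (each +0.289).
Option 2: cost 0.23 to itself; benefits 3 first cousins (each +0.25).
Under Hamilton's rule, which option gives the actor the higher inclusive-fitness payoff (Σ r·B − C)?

Option 1: r to a half-sibling = 0.25.
Option 1: Σ r·B − C = (2·0.25·0.289) − 0.086 = 0.0585.
Option 2: r to a first cousin = 0.125.
Option 2: Σ r·B − C = (3·0.125·0.25) − 0.23 = -0.13625.
Option 1 has the higher net inclusive-fitness payoff.

Option 1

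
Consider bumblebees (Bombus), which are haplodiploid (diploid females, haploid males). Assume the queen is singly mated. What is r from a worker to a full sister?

Haplodiploid full sisters inherit their father's entire haploid genome identically (contributing 1/2) and on average half of their mother's contribution (1/2 · 1/2 = 1/4); r = 1/2 + 1/4 = 3/4.

0.75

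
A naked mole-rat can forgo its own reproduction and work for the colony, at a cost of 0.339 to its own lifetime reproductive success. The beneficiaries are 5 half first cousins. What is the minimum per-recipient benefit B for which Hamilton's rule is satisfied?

r to a half first cousin = 1/16 (half first cousins share one grandparent — one path of length 4: r = (1/2)^4 = 1/16).
Hamilton's rule with n recipients of equal r: n·r·B > C, so B > C/(n·r) = 0.339/(5·0.0625) = 1.0848.

1.0848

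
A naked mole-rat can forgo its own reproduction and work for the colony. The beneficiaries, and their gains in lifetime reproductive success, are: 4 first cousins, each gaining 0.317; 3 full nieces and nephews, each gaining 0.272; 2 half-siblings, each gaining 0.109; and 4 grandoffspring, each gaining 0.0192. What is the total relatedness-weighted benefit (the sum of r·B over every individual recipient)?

0.4362

r to a first cousin = 1/8 (first cousins share one grandparent pair — two paths of length 4: r = 2·(1/2)^4 = 1/8).
r to a full niece or nephew = 1/4 (full aunt/uncle↔niece/nephew: two paths of length 3 through the shared grandparent pair: r = 2·(1/2)^3 = 1/4).
r to a half-sibling = 1/4 (half-sibs share one parent — one path of length 2: r = (1/2)^2 = 1/4).
r to a grandoffspring = 0.25 (two parent–offspring links: r = (1/2)^2 = 1/4).
Summing one r·B term per recipient: 4·0.125·0.317 + 3·0.25·0.272 + 2·0.25·0.109 + 4·0.25·0.0192 = 0.4362.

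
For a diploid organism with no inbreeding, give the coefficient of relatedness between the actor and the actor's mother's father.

Each parent–offspring link contributes a factor of 1/2, and independent paths through distinct common ancestors add.
Two parent–offspring links: r = (1/2)^2 = 1/4.

0.25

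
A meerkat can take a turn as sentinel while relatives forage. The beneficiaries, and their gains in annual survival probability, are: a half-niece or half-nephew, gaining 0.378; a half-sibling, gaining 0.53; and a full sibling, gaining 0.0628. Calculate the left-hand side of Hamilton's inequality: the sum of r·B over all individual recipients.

0.21115

r to a half-niece or half-nephew = 0.125 (half-aunt/uncle↔niece/nephew: one path of length 3: r = (1/2)^3 = 1/8).
r to a half-sibling = 1/4 (half-sibs share one parent — one path of length 2: r = (1/2)^2 = 1/4).
r to a full sibling = 1/2 (full sibs share both parents — two paths of length 2: r = 2·(1/2)^2 = 1/2).
Summing one r·B term per recipient: 1·0.125·0.378 + 1·0.25·0.53 + 1·0.5·0.0628 = 0.21115.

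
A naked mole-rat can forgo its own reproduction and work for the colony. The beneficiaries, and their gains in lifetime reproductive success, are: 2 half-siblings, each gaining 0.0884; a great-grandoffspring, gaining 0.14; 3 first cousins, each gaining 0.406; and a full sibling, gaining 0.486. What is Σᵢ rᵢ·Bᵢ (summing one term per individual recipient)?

r to a half-sibling = 0.25 (half-sibs share one parent — one path of length 2: r = (1/2)^2 = 1/4).
r to a great-grandoffspring = 0.125 (three parent–offspring links: r = (1/2)^3 = 1/8).
r to a first cousin = 0.125 (first cousins share one grandparent pair — two paths of length 4: r = 2·(1/2)^4 = 1/8).
r to a full sibling = 0.5 (full sibs share both parents — two paths of length 2: r = 2·(1/2)^2 = 1/2).
Summing one r·B term per recipient: 2·0.25·0.0884 + 1·0.125·0.14 + 3·0.125·0.406 + 1·0.5·0.486 = 0.45695.

0.45695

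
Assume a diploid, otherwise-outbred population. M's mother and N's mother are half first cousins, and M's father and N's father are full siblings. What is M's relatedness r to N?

0.140625

With two independent routes of shared ancestry, r is the sum of the two contributions.
M and N are related in two ways: half second cousins through their mothers (r = 1/64) and first cousins through their fathers (r = 1/8).
r = 1/64 + 1/8 = 0.140625.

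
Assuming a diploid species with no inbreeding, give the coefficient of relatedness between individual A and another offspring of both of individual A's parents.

Each parent–offspring link contributes a factor of 1/2, and independent paths through distinct common ancestors add.
Full sibs share both parents — two paths of length 2: r = 2·(1/2)^2 = 1/2.

0.5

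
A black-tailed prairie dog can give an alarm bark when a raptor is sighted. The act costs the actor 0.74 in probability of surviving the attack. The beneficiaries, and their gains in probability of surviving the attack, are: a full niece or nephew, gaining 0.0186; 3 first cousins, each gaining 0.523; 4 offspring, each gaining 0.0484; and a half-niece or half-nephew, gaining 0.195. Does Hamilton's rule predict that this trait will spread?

No

Hamilton's rule: the trait is favored when the sum of r·B over every recipient exceeds the actor's cost C.
r to a full niece or nephew = 0.25 (full aunt/uncle↔niece/nephew: two paths of length 3 through the shared grandparent pair: r = 2·(1/2)^3 = 1/4).
r to a first cousin = 0.125 (first cousins share one grandparent pair — two paths of length 4: r = 2·(1/2)^4 = 1/8).
r to an offspring = 0.5 (one parent–offspring link: r = (1/2)^1 = 1/2).
r to a half-niece or half-nephew = 1/8 (half-aunt/uncle↔niece/nephew: one path of length 3: r = (1/2)^3 = 1/8).
Summing one r·B term per recipient: 1·0.25·0.0186 + 3·0.125·0.523 + 4·0.5·0.0484 + 1·0.125·0.195 = 0.32195.
0.32195 < 0.74: the indirect benefit is less than the cost.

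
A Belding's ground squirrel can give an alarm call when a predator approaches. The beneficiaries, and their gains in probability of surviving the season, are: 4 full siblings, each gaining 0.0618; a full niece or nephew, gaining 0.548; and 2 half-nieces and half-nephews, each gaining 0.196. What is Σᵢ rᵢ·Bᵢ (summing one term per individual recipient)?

r to a full sibling = 0.5 (full sibs share both parents — two paths of length 2: r = 2·(1/2)^2 = 1/2).
r to a full niece or nephew = 1/4 (full aunt/uncle↔niece/nephew: two paths of length 3 through the shared grandparent pair: r = 2·(1/2)^3 = 1/4).
r to a half-niece or half-nephew = 1/8 (half-aunt/uncle↔niece/nephew: one path of length 3: r = (1/2)^3 = 1/8).
Summing one r·B term per recipient: 4·0.5·0.0618 + 1·0.25·0.548 + 2·0.125·0.196 = 0.3096.

0.3096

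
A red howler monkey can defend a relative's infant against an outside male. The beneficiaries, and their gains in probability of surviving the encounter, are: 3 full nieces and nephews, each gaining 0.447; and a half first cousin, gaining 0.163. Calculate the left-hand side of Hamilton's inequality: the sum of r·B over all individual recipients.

0.3454375

r to a full niece or nephew = 0.25 (full aunt/uncle↔niece/nephew: two paths of length 3 through the shared grandparent pair: r = 2·(1/2)^3 = 1/4).
r to a half first cousin = 0.0625 (half first cousins share one grandparent — one path of length 4: r = (1/2)^4 = 1/16).
Summing one r·B term per recipient: 3·0.25·0.447 + 1·0.0625·0.163 = 0.3454375.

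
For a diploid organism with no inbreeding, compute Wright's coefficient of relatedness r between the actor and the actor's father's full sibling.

Each parent–offspring link contributes a factor of 1/2, and independent paths through distinct common ancestors add.
Full aunt/uncle↔niece/nephew: two paths of length 3 through the shared grandparent pair: r = 2·(1/2)^3 = 1/4.

0.25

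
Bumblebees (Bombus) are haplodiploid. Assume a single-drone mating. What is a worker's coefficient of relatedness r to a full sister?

0.75

Haplodiploid full sisters inherit their father's entire haploid genome identically (contributing 1/2) and on average half of their mother's contribution (1/2 · 1/2 = 1/4); r = 1/2 + 1/4 = 3/4.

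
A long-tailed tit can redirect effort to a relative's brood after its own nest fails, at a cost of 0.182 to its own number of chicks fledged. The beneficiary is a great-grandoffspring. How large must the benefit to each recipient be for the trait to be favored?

r to a great-grandoffspring = 0.125 (three parent–offspring links: r = (1/2)^3 = 1/8).
Hamilton's rule with n recipients of equal r: n·r·B > C, so B > C/(n·r) = 0.182/(1·0.125) = 1.456.

1.456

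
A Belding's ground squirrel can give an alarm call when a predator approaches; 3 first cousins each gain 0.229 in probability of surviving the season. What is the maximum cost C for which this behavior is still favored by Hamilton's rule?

r to a first cousin = 0.125 (first cousins share one grandparent pair — two paths of length 4: r = 2·(1/2)^4 = 1/8).
Hamilton's rule: n·r·B > C, so the trait is favored while C < n·r·B = 3·0.125·0.229 = 0.085875.

0.085875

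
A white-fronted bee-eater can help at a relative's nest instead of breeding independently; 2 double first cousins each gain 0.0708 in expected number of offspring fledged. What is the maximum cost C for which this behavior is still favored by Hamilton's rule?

r to a double first cousin = 1/4 (double first cousins share both grandparent pairs — four paths of length 4: r = 4·(1/2)^4 = 1/4).
Hamilton's rule: n·r·B > C, so the trait is favored while C < n·r·B = 2·0.25·0.0708 = 0.0354.

0.0354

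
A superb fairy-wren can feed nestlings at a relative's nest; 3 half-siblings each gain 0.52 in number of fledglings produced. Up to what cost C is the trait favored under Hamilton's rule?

r to a half-sibling = 1/4 (half-sibs share one parent — one path of length 2: r = (1/2)^2 = 1/4).
Hamilton's rule: n·r·B > C, so the trait is favored while C < n·r·B = 3·0.25·0.52 = 0.39.

0.39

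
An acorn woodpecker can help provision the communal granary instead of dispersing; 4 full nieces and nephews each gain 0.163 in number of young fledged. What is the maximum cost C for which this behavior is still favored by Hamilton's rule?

0.163

r to a full niece or nephew = 0.25 (full aunt/uncle↔niece/nephew: two paths of length 3 through the shared grandparent pair: r = 2·(1/2)^3 = 1/4).
Hamilton's rule: n·r·B > C, so the trait is favored while C < n·r·B = 4·0.25·0.163 = 0.163.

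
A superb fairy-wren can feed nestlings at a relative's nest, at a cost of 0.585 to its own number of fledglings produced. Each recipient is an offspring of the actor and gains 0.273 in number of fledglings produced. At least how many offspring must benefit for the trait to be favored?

5

r to an offspring = 0.5 (one parent–offspring link: r = (1/2)^1 = 1/2).
Hamilton's rule: n·r·B > C  ⇒  n > C/(r·B) = 0.585/(0.5·0.273) = 4.286.
The smallest integer exceeding 4.286 is 5.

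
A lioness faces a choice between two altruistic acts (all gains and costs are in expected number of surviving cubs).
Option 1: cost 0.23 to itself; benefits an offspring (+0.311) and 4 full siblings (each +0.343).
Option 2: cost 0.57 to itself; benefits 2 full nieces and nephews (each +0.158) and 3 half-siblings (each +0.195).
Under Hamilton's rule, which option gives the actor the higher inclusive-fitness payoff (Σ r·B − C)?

Option 1: r to an offspring = 0.5.
Option 1: r to a full sibling = 0.5.
Option 1: Σ r·B − C = (1·0.5·0.311 + 4·0.5·0.343) − 0.23 = 0.6115.
Option 2: r to a full niece or nephew = 0.25.
Option 2: r to a half-sibling = 0.25.
Option 2: Σ r·B − C = (2·0.25·0.158 + 3·0.25·0.195) − 0.57 = -0.34475.
Option 1 has the higher net inclusive-fitness payoff.

Option 1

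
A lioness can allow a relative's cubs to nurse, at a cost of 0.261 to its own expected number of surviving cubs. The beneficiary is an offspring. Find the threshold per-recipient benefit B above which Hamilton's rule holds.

r to an offspring = 1/2 (one parent–offspring link: r = (1/2)^1 = 1/2).
Hamilton's rule with n recipients of equal r: n·r·B > C, so B > C/(n·r) = 0.261/(1·0.5) = 0.522.

0.522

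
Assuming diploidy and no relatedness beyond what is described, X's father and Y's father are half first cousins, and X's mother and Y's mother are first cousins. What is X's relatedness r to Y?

0.046875

Relatedness sums over independent paths through distinct common ancestors.
X and Y are related in two ways: half second cousins through their fathers (r = 1/64) and second cousins through their mothers (r = 1/32).
r = 1/64 + 1/32 = 0.046875.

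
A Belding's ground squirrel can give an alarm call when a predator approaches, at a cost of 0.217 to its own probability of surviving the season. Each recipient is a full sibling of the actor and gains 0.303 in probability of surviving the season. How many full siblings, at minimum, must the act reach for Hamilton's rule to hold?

r to a full sibling = 0.5 (full sibs share both parents — two paths of length 2: r = 2·(1/2)^2 = 1/2).
Hamilton's rule: n·r·B > C  ⇒  n > C/(r·B) = 0.217/(0.5·0.303) = 1.432.
The smallest integer exceeding 1.432 is 2.

2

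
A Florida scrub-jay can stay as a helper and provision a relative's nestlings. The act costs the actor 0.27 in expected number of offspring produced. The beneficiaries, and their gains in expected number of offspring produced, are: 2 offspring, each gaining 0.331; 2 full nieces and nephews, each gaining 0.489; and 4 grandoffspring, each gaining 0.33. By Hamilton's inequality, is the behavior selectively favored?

Yes

Hamilton's rule: the trait is favored when the sum of r·B over every recipient exceeds the actor's cost C.
r to an offspring = 0.5 (one parent–offspring link: r = (1/2)^1 = 1/2).
r to a full niece or nephew = 0.25 (full aunt/uncle↔niece/nephew: two paths of length 3 through the shared grandparent pair: r = 2·(1/2)^3 = 1/4).
r to a grandoffspring = 1/4 (two parent–offspring links: r = (1/2)^2 = 1/4).
Summing one r·B term per recipient: 2·0.5·0.331 + 2·0.25·0.489 + 4·0.25·0.33 = 0.9055.
0.9055 > 0.27: the indirect benefit exceeds the cost.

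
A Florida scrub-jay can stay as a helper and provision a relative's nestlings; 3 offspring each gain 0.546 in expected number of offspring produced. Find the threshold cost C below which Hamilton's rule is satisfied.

0.819

r to an offspring = 1/2 (one parent–offspring link: r = (1/2)^1 = 1/2).
Hamilton's rule: n·r·B > C, so the trait is favored while C < n·r·B = 3·0.5·0.546 = 0.819.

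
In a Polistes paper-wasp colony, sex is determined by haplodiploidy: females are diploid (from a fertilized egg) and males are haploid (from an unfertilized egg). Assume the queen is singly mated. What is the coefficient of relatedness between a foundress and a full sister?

0.75

Haplodiploid full sisters inherit their father's entire haploid genome identically (contributing 1/2) and on average half of their mother's contribution (1/2 · 1/2 = 1/4); r = 1/2 + 1/4 = 3/4.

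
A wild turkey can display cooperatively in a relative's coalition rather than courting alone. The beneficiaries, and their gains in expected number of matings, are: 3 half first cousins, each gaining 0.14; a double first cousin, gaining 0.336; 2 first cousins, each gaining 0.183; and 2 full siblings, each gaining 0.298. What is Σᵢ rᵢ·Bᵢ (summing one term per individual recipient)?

r to a half first cousin = 0.0625 (half first cousins share one grandparent — one path of length 4: r = (1/2)^4 = 1/16).
r to a double first cousin = 0.25 (double first cousins share both grandparent pairs — four paths of length 4: r = 4·(1/2)^4 = 1/4).
r to a first cousin = 1/8 (first cousins share one grandparent pair — two paths of length 4: r = 2·(1/2)^4 = 1/8).
r to a full sibling = 0.5 (full sibs share both parents — two paths of length 2: r = 2·(1/2)^2 = 1/2).
Summing one r·B term per recipient: 3·0.0625·0.14 + 1·0.25·0.336 + 2·0.125·0.183 + 2·0.5·0.298 = 0.454.

0.454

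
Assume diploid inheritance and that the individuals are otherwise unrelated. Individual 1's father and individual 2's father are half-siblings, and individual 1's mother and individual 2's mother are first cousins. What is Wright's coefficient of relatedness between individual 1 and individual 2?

0.09375

Relatedness sums over independent paths through distinct common ancestors.
Individual 1 and individual 2 are related in two ways: half first cousins through their fathers (r = 1/16) and second cousins through their mothers (r = 1/32).
r = 1/16 + 1/32 = 0.09375.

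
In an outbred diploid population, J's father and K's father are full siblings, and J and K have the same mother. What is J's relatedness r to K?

Relatedness sums over independent paths through distinct common ancestors.
J and K are related in two ways: first cousins through their fathers (r = 1/8) and half-sibs through their shared mother (r = 1/4).
r = 1/8 + 1/4 = 0.375.

0.375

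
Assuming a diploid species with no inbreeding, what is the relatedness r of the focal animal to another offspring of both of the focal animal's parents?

0.5

Each parent–offspring link contributes a factor of 1/2, and independent paths through distinct common ancestors add.
Full sibs share both parents — two paths of length 2: r = 2·(1/2)^2 = 1/2.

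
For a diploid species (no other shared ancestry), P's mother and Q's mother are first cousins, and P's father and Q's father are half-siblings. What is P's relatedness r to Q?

0.09375

With two independent routes of shared ancestry, r is the sum of the two contributions.
P and Q are related in two ways: second cousins through their mothers (r = 1/32) and half first cousins through their fathers (r = 1/16).
r = 1/32 + 1/16 = 0.09375.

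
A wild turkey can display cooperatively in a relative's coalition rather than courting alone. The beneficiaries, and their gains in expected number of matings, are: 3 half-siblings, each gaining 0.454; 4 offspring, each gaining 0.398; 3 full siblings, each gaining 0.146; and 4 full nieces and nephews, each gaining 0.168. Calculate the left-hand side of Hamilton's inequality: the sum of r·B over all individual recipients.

r to a half-sibling = 0.25 (half-sibs share one parent — one path of length 2: r = (1/2)^2 = 1/4).
r to an offspring = 1/2 (one parent–offspring link: r = (1/2)^1 = 1/2).
r to a full sibling = 1/2 (full sibs share both parents — two paths of length 2: r = 2·(1/2)^2 = 1/2).
r to a full niece or nephew = 0.25 (full aunt/uncle↔niece/nephew: two paths of length 3 through the shared grandparent pair: r = 2·(1/2)^3 = 1/4).
Summing one r·B term per recipient: 3·0.25·0.454 + 4·0.5·0.398 + 3·0.5·0.146 + 4·0.25·0.168 = 1.5235.

1.5235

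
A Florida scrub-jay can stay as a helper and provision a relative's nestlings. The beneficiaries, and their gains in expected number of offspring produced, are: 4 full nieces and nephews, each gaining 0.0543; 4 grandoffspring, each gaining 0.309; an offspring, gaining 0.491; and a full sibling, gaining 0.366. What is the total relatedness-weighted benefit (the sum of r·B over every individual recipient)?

r to a full niece or nephew = 0.25 (full aunt/uncle↔niece/nephew: two paths of length 3 through the shared grandparent pair: r = 2·(1/2)^3 = 1/4).
r to a grandoffspring = 0.25 (two parent–offspring links: r = (1/2)^2 = 1/4).
r to an offspring = 0.5 (one parent–offspring link: r = (1/2)^1 = 1/2).
r to a full sibling = 1/2 (full sibs share both parents — two paths of length 2: r = 2·(1/2)^2 = 1/2).
Summing one r·B term per recipient: 4·0.25·0.0543 + 4·0.25·0.309 + 1·0.5·0.491 + 1·0.5·0.366 = 0.7918.

0.7918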